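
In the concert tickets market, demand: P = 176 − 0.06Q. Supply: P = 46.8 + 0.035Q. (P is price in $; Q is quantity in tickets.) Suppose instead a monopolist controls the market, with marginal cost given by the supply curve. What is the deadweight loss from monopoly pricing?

Competitive equilibrium: 176 − 0.06Q = 46.8 + 0.035Q → Q* = 1360, P* = 94.4.
Marginal revenue: MR = 176 − 0.12Q. Set MR = MC: 176 − 0.12Q = 46.8 + 0.035Q → Q_m = 833.5484.
Price P_m = 176 − 0.06·833.5484 = 125.9871; MC(Q_m) = 46.8 + 0.035·833.5484 = 75.9742.
Competitive Q* = 1360, so ΔQ = 526.4516; wedge = 125.9871 − 75.9742 = 50.0129.
The triangle = ½ × 526.4516 × 50.0129 = $13164.69.

$13164.69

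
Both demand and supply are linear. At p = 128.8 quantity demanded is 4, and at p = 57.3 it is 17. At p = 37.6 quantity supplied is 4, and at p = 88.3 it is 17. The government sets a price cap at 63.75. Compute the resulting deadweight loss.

42.22

Demand slope = (57.3 − 128.8)/(17 − 4) = −5.5, so p = 150.8 − 5.5q.
Supply slope = (88.3 − 37.6)/(17 − 4) = 3.9, so p = 22 + 3.9q.
Competitive equilibrium: 150.8 − 5.5q = 22 + 3.9q → q* = 13.7021, p* = 75.4383.
At the ceiling p = 63.75, quantity supplied = (63.75 − 22)/3.9 = 10.7051.
Willingness to pay at q' = 10.7051: 150.8 − 5.5·10.7051 = 91.922.
Δq = 13.7021 − 10.7051 = 2.997; wedge = 91.922 − 63.75 = 28.172.
The triangle = ½ × 2.997 × 28.172 = 42.22.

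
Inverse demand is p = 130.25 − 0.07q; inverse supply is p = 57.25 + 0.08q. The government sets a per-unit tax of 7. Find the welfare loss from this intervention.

Competitive equilibrium: 130.25 − 0.07q = 57.25 + 0.08q → q* = 486.6667, p* = 96.1833.
With the tax, the buyer price exceeds the seller price by 7: (130.25 − 0.07q) − (57.25 + 0.08q) = 7 → q' = 440.
Δq = 486.6667 − 440 = 46.6667; the wedge equals the tax, 7.
Deadweight loss = ½ × 46.6667 × 7 = 163.33.

163.33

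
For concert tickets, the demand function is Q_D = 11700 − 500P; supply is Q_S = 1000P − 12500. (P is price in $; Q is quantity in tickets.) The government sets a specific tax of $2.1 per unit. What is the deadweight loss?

In inverse form: demand P = 23.4 − 0.002Q, supply P = 12.5 + 0.001Q.
Competitive equilibrium: 23.4 − 0.002Q = 12.5 + 0.001Q → Q* = 3633.3333, P* = 16.1333.
With the tax, the buyer price exceeds the seller price by 2.1: (23.4 − 0.002Q) − (12.5 + 0.001Q) = 2.1 → Q' = 2933.3333.
ΔQ = 3633.3333 − 2933.3333 = 700; the wedge equals the tax, 2.1.
Welfare loss = ½ × 700 × 2.1 = $735.

$735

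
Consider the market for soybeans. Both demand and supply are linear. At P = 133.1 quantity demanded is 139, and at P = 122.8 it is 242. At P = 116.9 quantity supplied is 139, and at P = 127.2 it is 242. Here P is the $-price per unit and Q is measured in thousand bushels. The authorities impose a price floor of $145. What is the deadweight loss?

$4000 thousand

Demand slope = (122.8 − 133.1)/(242 − 139) = −0.1, so P = 147 − 0.1Q.
Supply slope = (127.2 − 116.9)/(242 − 139) = 0.1, so P = 103 + 0.1Q.
Competitive equilibrium: 147 − 0.1Q = 103 + 0.1Q → Q* = 220, P* = 125.
At the floor P = 145, quantity demanded = (147 − 145)/0.1 = 20.
Sellers' marginal cost at Q' = 20: 103 + 0.1·20 = 105.
ΔQ = 220 − 20 = 200; wedge = 145 − 105 = 40.
Welfare loss = ½ × 200 × 40 = $4000 thousand.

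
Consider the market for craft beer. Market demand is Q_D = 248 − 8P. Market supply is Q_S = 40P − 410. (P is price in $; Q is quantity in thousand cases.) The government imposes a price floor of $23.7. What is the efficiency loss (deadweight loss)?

In inverse form: demand P = 31 − 0.125Q, supply P = 10.25 + 0.025Q.
Competitive equilibrium: 31 − 0.125Q = 10.25 + 0.025Q → Q* = 138.3333, P* = 13.7083.
At the floor P = 23.7, quantity demanded = (31 − 23.7)/0.125 = 58.4.
Sellers' marginal cost at Q' = 58.4: 10.25 + 0.025·58.4 = 11.71.
ΔQ = 138.3333 − 58.4 = 79.9333; wedge = 23.7 − 11.71 = 11.99.
DWL = ½ × 79.9333 × 11.99 = $479.20 thousand.

$479.20 thousand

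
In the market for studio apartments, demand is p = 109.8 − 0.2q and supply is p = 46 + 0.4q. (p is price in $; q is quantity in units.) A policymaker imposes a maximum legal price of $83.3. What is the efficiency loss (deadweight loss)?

$51.35

Competitive equilibrium: 109.8 − 0.2q = 46 + 0.4q → q* = 106.3333, p* = 88.5333.
At the ceiling p = 83.3, quantity supplied = (83.3 − 46)/0.4 = 93.25.
Willingness to pay at q' = 93.25: 109.8 − 0.2·93.25 = 91.15.
Δq = 106.3333 − 93.25 = 13.0833; wedge = 91.15 − 83.3 = 7.85.
Welfare loss = ½ × 13.0833 × 7.85 = $51.35.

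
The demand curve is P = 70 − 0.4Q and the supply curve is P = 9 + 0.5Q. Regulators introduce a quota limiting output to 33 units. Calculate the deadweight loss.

544.27

Competitive equilibrium: 70 − 0.4Q = 9 + 0.5Q → Q* = 67.7778, P* = 42.8889.
At Q = 33: demand price = 70 − 0.4·33 = 56.8; supply price = 9 + 0.5·33 = 25.5.
ΔQ = 67.7778 − 33 = 34.7778; wedge = 56.8 − 25.5 = 31.3.
DWL = ½ × 34.7778 × 31.3 = 544.27.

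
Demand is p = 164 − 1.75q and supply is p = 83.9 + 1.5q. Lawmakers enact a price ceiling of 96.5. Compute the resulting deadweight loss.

Competitive equilibrium: 164 − 1.75q = 83.9 + 1.5q → q* = 24.6462, p* = 120.8692.
At the ceiling p = 96.5, quantity supplied = (96.5 − 83.9)/1.5 = 8.4.
Willingness to pay at q' = 8.4: 164 − 1.75·8.4 = 149.3.
Δq = 24.6462 − 8.4 = 16.2462; wedge = 149.3 − 96.5 = 52.8.
Deadweight loss = ½ × 16.2462 × 52.8 = 428.90.

428.90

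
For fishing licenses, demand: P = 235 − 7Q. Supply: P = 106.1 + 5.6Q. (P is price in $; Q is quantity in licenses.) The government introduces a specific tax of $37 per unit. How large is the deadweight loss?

Competitive equilibrium: 235 − 7Q = 106.1 + 5.6Q → Q* = 10.2302, P* = 163.3889.
With the tax, the buyer price exceeds the seller price by 37: (235 − 7Q) − (106.1 + 5.6Q) = 37 → Q' = 7.2937.
ΔQ = 10.2302 − 7.2937 = 2.9365; the wedge equals the tax, 37.
The triangle = ½ × 2.9365 × 37 = $54.33.

$54.33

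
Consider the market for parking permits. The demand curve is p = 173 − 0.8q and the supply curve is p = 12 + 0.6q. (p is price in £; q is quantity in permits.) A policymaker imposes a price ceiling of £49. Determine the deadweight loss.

£1991.11

Competitive equilibrium: 173 − 0.8q = 12 + 0.6q → q* = 115, p* = 81.
At the ceiling p = 49, quantity supplied = (49 − 12)/0.6 = 61.6667.
Willingness to pay at q' = 61.6667: 173 − 0.8·61.6667 = 123.6666.
Δq = 115 − 61.6667 = 53.3333; wedge = 123.6666 − 49 = 74.6666.
The triangle = ½ × 53.3333 × 74.6666 = £1991.11.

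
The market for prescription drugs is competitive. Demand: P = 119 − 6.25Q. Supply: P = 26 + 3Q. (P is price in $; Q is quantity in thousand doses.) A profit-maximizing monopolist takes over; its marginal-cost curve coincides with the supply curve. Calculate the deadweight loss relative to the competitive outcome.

Competitive equilibrium: 119 − 6.25Q = 26 + 3Q → Q* = 10.0541, P* = 56.1622.
Marginal revenue: MR = 119 − 12.5Q. Set MR = MC: 119 − 12.5Q = 26 + 3Q → Q_m = 6.
Price P_m = 119 − 6.25·6 = 81.5; MC(Q_m) = 26 + 3·6 = 44.
Competitive Q* = 10.0541, so ΔQ = 4.0541; wedge = 81.5 − 44 = 37.5.
DWL = ½ × 4.0541 × 37.5 = $76.01 thousand.

$76.01 thousand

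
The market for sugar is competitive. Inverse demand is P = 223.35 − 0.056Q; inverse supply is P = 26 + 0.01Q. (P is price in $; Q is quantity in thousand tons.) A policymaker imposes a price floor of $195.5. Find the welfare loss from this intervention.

Competitive equilibrium: 223.35 − 0.056Q = 26 + 0.01Q → Q* = 2990.151515, P* = 55.901515.
At the floor P = 195.5, quantity demanded = (223.35 − 195.5)/0.056 = 497.321429.
Sellers' marginal cost at Q' = 497.321429: 26 + 0.01·497.321429 = 30.973214.
ΔQ = 2990.151515 − 497.321429 = 2492.830086; wedge = 195.5 − 30.973214 = 164.526786.
Deadweight loss = ½ × 2492.830086 × 164.526786 = $205068.66 thousand.

$205068.66 thousand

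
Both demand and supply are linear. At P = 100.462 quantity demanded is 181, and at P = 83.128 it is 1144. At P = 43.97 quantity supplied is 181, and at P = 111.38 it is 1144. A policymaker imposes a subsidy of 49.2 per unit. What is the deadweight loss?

13753.64

Demand slope = (83.128 − 100.462)/(1144 − 181) = −0.018, so P = 103.72 − 0.018Q.
Supply slope = (111.38 − 43.97)/(1144 − 181) = 0.07, so P = 31.3 + 0.07Q.
Competitive equilibrium: 103.72 − 0.018Q = 31.3 + 0.07Q → Q* = 822.9545, P* = 88.9068.
The subsidy lowers effective supply by 49.2: P = 0.07Q − 17.9.
New quantity: 103.72 − 0.018Q = 0.07Q − 17.9 → Q' = 1382.0455.
Overproduction ΔQ = 1382.0455 − 822.9545 = 559.091; wedge = subsidy = 49.2.
Welfare loss = ½ × 559.091 × 49.2 = 13753.64.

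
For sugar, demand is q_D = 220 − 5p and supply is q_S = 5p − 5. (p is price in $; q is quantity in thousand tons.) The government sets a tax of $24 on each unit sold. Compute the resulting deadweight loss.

$720 thousand

In inverse form: demand p = 44 − 0.2q, supply p = 1 + 0.2q.
Competitive equilibrium: 44 − 0.2q = 1 + 0.2q → q* = 107.5, p* = 22.5.
With the tax, the buyer price exceeds the seller price by 24: (44 − 0.2q) − (1 + 0.2q) = 24 → q' = 47.5.
Δq = 107.5 − 47.5 = 60; the wedge equals the tax, 24.
Welfare loss = ½ × 60 × 24 = $720 thousand.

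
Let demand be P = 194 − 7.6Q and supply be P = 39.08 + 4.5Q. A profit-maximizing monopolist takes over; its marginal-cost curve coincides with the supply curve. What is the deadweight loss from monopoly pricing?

Competitive equilibrium: 194 − 7.6Q = 39.08 + 4.5Q → Q* = 12.8033, P* = 96.6949.
Marginal revenue: MR = 194 − 15.2Q. Set MR = MC: 194 − 15.2Q = 39.08 + 4.5Q → Q_m = 7.864.
Price P_m = 194 − 7.6·7.864 = 134.2336; MC(Q_m) = 39.08 + 4.5·7.864 = 74.468.
Competitive Q* = 12.8033, so ΔQ = 4.9393; wedge = 134.2336 − 74.468 = 59.7656.
Deadweight loss = ½ × 4.9393 × 59.7656 = 147.60.

147.60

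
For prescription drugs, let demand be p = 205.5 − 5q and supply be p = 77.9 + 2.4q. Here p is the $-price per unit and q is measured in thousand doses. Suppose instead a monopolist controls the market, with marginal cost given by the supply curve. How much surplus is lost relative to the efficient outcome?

$178.87 thousand

Competitive equilibrium: 205.5 − 5q = 77.9 + 2.4q → q* = 17.2432, p* = 119.2838.
Marginal revenue: MR = 205.5 − 10q. Set MR = MC: 205.5 − 10q = 77.9 + 2.4q → q_m = 10.2903.
Price p_m = 205.5 − 5·10.2903 = 154.0485; MC(q_m) = 77.9 + 2.4·10.2903 = 102.5967.
Competitive q* = 17.2432, so Δq = 6.9529; wedge = 154.0485 − 102.5967 = 51.4518.
The triangle = ½ × 6.9529 × 51.4518 = $178.87 thousand.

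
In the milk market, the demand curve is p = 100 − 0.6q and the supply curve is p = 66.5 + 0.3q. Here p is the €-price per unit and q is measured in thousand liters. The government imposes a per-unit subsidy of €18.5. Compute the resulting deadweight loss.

€190.14 thousand

Competitive equilibrium: 100 − 0.6q = 66.5 + 0.3q → q* = 37.2222, p* = 77.6667.
The subsidy lowers effective supply by 18.5: p = 48 + 0.3q.
New quantity: 100 − 0.6q = 48 + 0.3q → q' = 57.7778.
Overproduction Δq = 57.7778 − 37.2222 = 20.5556; wedge = subsidy = 18.5.
Welfare loss = ½ × 20.5556 × 18.5 = €190.14 thousand.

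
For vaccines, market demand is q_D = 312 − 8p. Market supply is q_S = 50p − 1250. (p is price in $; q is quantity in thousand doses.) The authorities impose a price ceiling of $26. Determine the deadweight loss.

In inverse form: demand p = 39 − 0.125q, supply p = 25 + 0.02q.
Competitive equilibrium: 39 − 0.125q = 25 + 0.02q → q* = 96.5517, p* = 26.931.
At the ceiling p = 26, quantity supplied = (26 − 25)/0.02 = 50.
Willingness to pay at q' = 50: 39 − 0.125·50 = 32.75.
Δq = 96.5517 − 50 = 46.5517; wedge = 32.75 − 26 = 6.75.
Deadweight loss = ½ × 46.5517 × 6.75 = $157.11 thousand.

$157.11 thousand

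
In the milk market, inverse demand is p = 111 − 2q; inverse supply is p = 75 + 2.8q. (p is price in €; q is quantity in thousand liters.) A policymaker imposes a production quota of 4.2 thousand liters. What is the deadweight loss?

€26.136 thousand

Competitive equilibrium: 111 − 2q = 75 + 2.8q → q* = 7.5, p* = 96.
At q = 4.2: demand price = 111 − 2·4.2 = 102.6; supply price = 75 + 2.8·4.2 = 86.76.
Δq = 7.5 − 4.2 = 3.3; wedge = 102.6 − 86.76 = 15.84.
Welfare loss = ½ × 3.3 × 15.84 = €26.136 thousand.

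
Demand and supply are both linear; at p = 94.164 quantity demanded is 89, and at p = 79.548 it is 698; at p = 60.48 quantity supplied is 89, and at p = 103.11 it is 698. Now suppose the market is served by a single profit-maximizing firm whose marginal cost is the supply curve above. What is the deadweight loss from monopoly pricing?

Demand slope = (79.548 − 94.164)/(698 − 89) = −0.024, so p = 96.3 − 0.024q.
Supply slope = (103.11 − 60.48)/(698 − 89) = 0.07, so p = 54.25 + 0.07q.
Competitive equilibrium: 96.3 − 0.024q = 54.25 + 0.07q → q* = 447.34043, p* = 85.56383.
Marginal revenue: MR = 96.3 − 0.048q. Set MR = MC: 96.3 − 0.048q = 54.25 + 0.07q → q_m = 356.35593.
Price p_m = 96.3 − 0.024·356.35593 = 87.74746; MC(q_m) = 54.25 + 0.07·356.35593 = 79.19492.
Competitive q* = 447.34043, so Δq = 90.9845; wedge = 87.74746 − 79.19492 = 8.55254.
The triangle = ½ × 90.9845 × 8.55254 = 389.07.

389.07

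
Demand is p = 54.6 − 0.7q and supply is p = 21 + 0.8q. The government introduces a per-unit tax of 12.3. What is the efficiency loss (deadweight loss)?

Competitive equilibrium: 54.6 − 0.7q = 21 + 0.8q → q* = 22.4, p* = 38.92.
With the tax, the buyer price exceeds the seller price by 12.3: (54.6 − 0.7q) − (21 + 0.8q) = 12.3 → q' = 14.2.
Δq = 22.4 − 14.2 = 8.2; the wedge equals the tax, 12.3.
The triangle = ½ × 8.2 × 12.3 = 50.43.

50.43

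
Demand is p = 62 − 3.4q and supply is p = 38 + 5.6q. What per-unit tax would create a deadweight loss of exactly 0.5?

Competitive equilibrium: 62 − 3.4q = 38 + 5.6q → q* = 2.6667, p* = 52.9333.
A tax t gives Δq = t/9 and wedge t, so DWL = t²/18.
t²/18 = 0.5 → t² = 9 → t = 3.

3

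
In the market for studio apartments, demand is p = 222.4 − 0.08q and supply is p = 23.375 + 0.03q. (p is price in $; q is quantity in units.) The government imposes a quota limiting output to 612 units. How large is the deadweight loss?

$78846.40

Competitive equilibrium: 222.4 − 0.08q = 23.375 + 0.03q → q* = 1809.3182, p* = 77.6545.
At q = 612: demand price = 222.4 − 0.08·612 = 173.44; supply price = 23.375 + 0.03·612 = 41.735.
Δq = 1809.3182 − 612 = 1197.3182; wedge = 173.44 − 41.735 = 131.705.
DWL = ½ × 1197.3182 × 131.705 = $78846.40.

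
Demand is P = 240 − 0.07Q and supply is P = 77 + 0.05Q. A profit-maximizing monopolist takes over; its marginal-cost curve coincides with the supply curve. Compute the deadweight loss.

Competitive equilibrium: 240 − 0.07Q = 77 + 0.05Q → Q* = 1358.33333, P* = 144.91667.
Marginal revenue: MR = 240 − 0.14Q. Set MR = MC: 240 − 0.14Q = 77 + 0.05Q → Q_m = 857.89474.
Price P_m = 240 − 0.07·857.89474 = 179.94737; MC(Q_m) = 77 + 0.05·857.89474 = 119.89474.
Competitive Q* = 1358.33333, so ΔQ = 500.43859; wedge = 179.94737 − 119.89474 = 60.05263.
The triangle = ½ × 500.43859 × 60.05263 = 15026.33.

15026.33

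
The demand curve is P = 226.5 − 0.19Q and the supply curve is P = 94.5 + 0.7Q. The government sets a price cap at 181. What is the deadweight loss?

272.44

Competitive equilibrium: 226.5 − 0.19Q = 94.5 + 0.7Q → Q* = 148.3146, P* = 198.3202.
At the ceiling P = 181, quantity supplied = (181 − 94.5)/0.7 = 123.5714.
Willingness to pay at Q' = 123.5714: 226.5 − 0.19·123.5714 = 203.0214.
ΔQ = 148.3146 − 123.5714 = 24.7432; wedge = 203.0214 − 181 = 22.0214.
Welfare loss = ½ × 24.7432 × 22.0214 = 272.44.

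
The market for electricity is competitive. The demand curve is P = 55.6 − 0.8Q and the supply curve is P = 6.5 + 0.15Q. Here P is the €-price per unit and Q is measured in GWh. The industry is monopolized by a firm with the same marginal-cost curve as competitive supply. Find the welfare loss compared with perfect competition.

€265.16

Competitive equilibrium: 55.6 − 0.8Q = 6.5 + 0.15Q → Q* = 51.6842, P* = 14.2526.
Marginal revenue: MR = 55.6 − 1.6Q. Set MR = MC: 55.6 − 1.6Q = 6.5 + 0.15Q → Q_m = 28.0571.
Price P_m = 55.6 − 0.8·28.0571 = 33.1543; MC(Q_m) = 6.5 + 0.15·28.0571 = 10.7086.
Competitive Q* = 51.6842, so ΔQ = 23.6271; wedge = 33.1543 − 10.7086 = 22.4457.
The triangle = ½ × 23.6271 × 22.4457 = €265.16.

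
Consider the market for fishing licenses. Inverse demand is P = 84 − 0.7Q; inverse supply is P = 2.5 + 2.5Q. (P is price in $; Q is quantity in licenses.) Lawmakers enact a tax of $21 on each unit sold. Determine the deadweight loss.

Competitive equilibrium: 84 − 0.7Q = 2.5 + 2.5Q → Q* = 25.4688, P* = 66.1719.
With the tax, the buyer price exceeds the seller price by 21: (84 − 0.7Q) − (2.5 + 2.5Q) = 21 → Q' = 18.9063.
ΔQ = 25.4688 − 18.9063 = 6.5625; the wedge equals the tax, 21.
The triangle = ½ × 6.5625 × 21 = $68.91.

$68.91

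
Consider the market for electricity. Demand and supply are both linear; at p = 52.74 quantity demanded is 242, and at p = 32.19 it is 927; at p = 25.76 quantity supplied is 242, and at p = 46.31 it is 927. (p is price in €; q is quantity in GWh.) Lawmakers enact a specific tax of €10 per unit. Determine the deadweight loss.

Demand slope = (32.19 − 52.74)/(927 − 242) = −0.03, so p = 60 − 0.03q.
Supply slope = (46.31 − 25.76)/(927 − 242) = 0.03, so p = 18.5 + 0.03q.
Competitive equilibrium: 60 − 0.03q = 18.5 + 0.03q → q* = 691.6667, p* = 39.25.
With the tax, the buyer price exceeds the seller price by 10: (60 − 0.03q) − (18.5 + 0.03q) = 10 → q' = 525.
Δq = 691.6667 − 525 = 166.6667; the wedge equals the tax, 10.
The triangle = ½ × 166.6667 × 10 = €833.33.

€833.33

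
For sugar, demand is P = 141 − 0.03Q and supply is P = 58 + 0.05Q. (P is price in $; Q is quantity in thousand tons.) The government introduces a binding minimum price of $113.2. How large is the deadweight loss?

$491.36 thousand

Competitive equilibrium: 141 − 0.03Q = 58 + 0.05Q → Q* = 1037.5, P* = 109.875.
At the floor P = 113.2, quantity demanded = (141 − 113.2)/0.03 = 926.6667.
Sellers' marginal cost at Q' = 926.6667: 58 + 0.05·926.6667 = 104.3333.
ΔQ = 1037.5 − 926.6667 = 110.8333; wedge = 113.2 − 104.3333 = 8.8667.
DWL = ½ × 110.8333 × 8.8667 = $491.36 thousand.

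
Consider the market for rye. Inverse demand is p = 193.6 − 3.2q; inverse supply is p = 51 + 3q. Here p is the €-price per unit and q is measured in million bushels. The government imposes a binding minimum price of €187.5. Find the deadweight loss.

Competitive equilibrium: 193.6 − 3.2q = 51 + 3q → q* = 23, p* = 120.
At the floor p = 187.5, quantity demanded = (193.6 − 187.5)/3.2 = 1.9063.
Sellers' marginal cost at q' = 1.9063: 51 + 3·1.9063 = 56.7189.
Δq = 23 − 1.9063 = 21.0937; wedge = 187.5 − 56.7189 = 130.7811.
The triangle = ½ × 21.0937 × 130.7811 = €1379.33 million.

€1379.33 million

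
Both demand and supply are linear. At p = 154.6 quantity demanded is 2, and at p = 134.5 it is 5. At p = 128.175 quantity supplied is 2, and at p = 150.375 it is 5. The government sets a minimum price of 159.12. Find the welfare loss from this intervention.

Demand slope = (134.5 − 154.6)/(5 − 2) = −6.7, so p = 168 − 6.7q.
Supply slope = (150.375 − 128.175)/(5 − 2) = 7.4, so p = 113.375 + 7.4q.
Competitive equilibrium: 168 − 6.7q = 113.375 + 7.4q → q* = 3.8741, p* = 142.0434.
At the floor p = 159.12, quantity demanded = (168 − 159.12)/6.7 = 1.3254.
Sellers' marginal cost at q' = 1.3254: 113.375 + 7.4·1.3254 = 123.183.
Δq = 3.8741 − 1.3254 = 2.5487; wedge = 159.12 − 123.183 = 35.937.
Deadweight loss = ½ × 2.5487 × 35.937 = 45.80.

45.80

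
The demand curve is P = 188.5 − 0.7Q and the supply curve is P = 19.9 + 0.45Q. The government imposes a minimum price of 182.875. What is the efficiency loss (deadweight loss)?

Competitive equilibrium: 188.5 − 0.7Q = 19.9 + 0.45Q → Q* = 146.6087, P* = 85.8739.
At the floor P = 182.875, quantity demanded = (188.5 − 182.875)/0.7 = 8.0357.
Sellers' marginal cost at Q' = 8.0357: 19.9 + 0.45·8.0357 = 23.5161.
ΔQ = 146.6087 − 8.0357 = 138.573; wedge = 182.875 − 23.5161 = 159.3589.
DWL = ½ × 138.573 × 159.3589 = 11041.42.

11041.42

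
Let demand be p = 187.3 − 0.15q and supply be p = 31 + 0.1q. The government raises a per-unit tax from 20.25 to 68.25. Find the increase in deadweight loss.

8496

Competitive equilibrium: 187.3 − 0.15q = 31 + 0.1q → q* = 625.2, p* = 93.52.
For a per-unit tax t: Δq = t/0.25, so DWL = ½·t·(t/0.25) = t²/0.5.
At t = 20.25: DWL = 820.125. At t = 68.25: DWL = 9316.125.
Increase = 9316.125 − 820.125 = 8496.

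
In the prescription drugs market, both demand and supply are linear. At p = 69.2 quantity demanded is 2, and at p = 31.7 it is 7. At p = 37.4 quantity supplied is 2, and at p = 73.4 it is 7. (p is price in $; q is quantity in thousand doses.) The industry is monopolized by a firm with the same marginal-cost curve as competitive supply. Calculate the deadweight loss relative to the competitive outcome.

$14.54 thousand

Demand slope = (31.7 − 69.2)/(7 − 2) = −7.5, so p = 84.2 − 7.5q.
Supply slope = (73.4 − 37.4)/(7 − 2) = 7.2, so p = 23 + 7.2q.
Competitive equilibrium: 84.2 − 7.5q = 23 + 7.2q → q* = 4.1633, p* = 52.9755.
Marginal revenue: MR = 84.2 − 15q. Set MR = MC: 84.2 − 15q = 23 + 7.2q → q_m = 2.7568.
Price p_m = 84.2 − 7.5·2.7568 = 63.524; MC(q_m) = 23 + 7.2·2.7568 = 42.849.
Competitive q* = 4.1633, so Δq = 1.4065; wedge = 63.524 − 42.849 = 20.675.
DWL = ½ × 1.4065 × 20.675 = $14.54 thousand.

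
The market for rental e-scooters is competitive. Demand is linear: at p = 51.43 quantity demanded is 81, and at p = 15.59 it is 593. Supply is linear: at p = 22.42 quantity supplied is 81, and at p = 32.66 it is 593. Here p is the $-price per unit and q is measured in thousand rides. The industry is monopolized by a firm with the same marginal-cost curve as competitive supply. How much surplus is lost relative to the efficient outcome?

Demand slope = (15.59 − 51.43)/(593 − 81) = −0.07, so p = 57.1 − 0.07q.
Supply slope = (32.66 − 22.42)/(593 − 81) = 0.02, so p = 20.8 + 0.02q.
Competitive equilibrium: 57.1 − 0.07q = 20.8 + 0.02q → q* = 403.3333, p* = 28.8667.
Marginal revenue: MR = 57.1 − 0.14q. Set MR = MC: 57.1 − 0.14q = 20.8 + 0.02q → q_m = 226.875.
Price p_m = 57.1 − 0.07·226.875 = 41.2188; MC(q_m) = 20.8 + 0.02·226.875 = 25.3375.
Competitive q* = 403.3333, so Δq = 176.4583; wedge = 41.2188 − 25.3375 = 15.8813.
DWL = ½ × 176.4583 × 15.8813 = $1401.19 thousand.

$1401.19 thousand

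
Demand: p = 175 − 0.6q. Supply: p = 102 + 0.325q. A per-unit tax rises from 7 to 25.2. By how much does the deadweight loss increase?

316.78

Competitive equilibrium: 175 − 0.6q = 102 + 0.325q → q* = 78.9189, p* = 127.6486.
For a per-unit tax t: Δq = t/0.925, so DWL = ½·t·(t/0.925) = t²/1.85.
At t = 7: DWL = 26.486. At t = 25.2: DWL = 343.265.
Increase = 343.265 − 26.486 = 316.78.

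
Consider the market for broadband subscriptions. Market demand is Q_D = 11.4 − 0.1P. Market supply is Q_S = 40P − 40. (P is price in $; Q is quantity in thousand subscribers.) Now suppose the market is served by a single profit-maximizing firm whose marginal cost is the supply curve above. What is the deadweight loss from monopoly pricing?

In inverse form: demand P = 114 − 10Q, supply P = 1 + 0.025Q.
Competitive equilibrium: 114 − 10Q = 1 + 0.025Q → Q* = 11.2718, P* = 1.2818.
Marginal revenue: MR = 114 − 20Q. Set MR = MC: 114 − 20Q = 1 + 0.025Q → Q_m = 5.6429.
Price P_m = 114 − 10·5.6429 = 57.571; MC(Q_m) = 1 + 0.025·5.6429 = 1.1411.
Competitive Q* = 11.2718, so ΔQ = 5.6289; wedge = 57.571 − 1.1411 = 56.4299.
The triangle = ½ × 5.6289 × 56.4299 = $158.82 thousand.

$158.82 thousand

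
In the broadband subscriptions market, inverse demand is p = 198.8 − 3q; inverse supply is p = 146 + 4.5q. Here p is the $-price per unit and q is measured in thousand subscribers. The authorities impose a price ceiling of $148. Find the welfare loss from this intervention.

$163.13 thousand

Competitive equilibrium: 198.8 − 3q = 146 + 4.5q → q* = 7.04, p* = 177.68.
At the ceiling p = 148, quantity supplied = (148 − 146)/4.5 = 0.4444.
Willingness to pay at q' = 0.4444: 198.8 − 3·0.4444 = 197.4668.
Δq = 7.04 − 0.4444 = 6.5956; wedge = 197.4668 − 148 = 49.4668.
The triangle = ½ × 6.5956 × 49.4668 = $163.13 thousand.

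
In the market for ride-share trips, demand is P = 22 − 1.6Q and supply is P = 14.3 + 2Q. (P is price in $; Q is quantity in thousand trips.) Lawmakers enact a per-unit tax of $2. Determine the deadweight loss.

Competitive equilibrium: 22 − 1.6Q = 14.3 + 2Q → Q* = 2.1389, P* = 18.5778.
With the tax, the buyer price exceeds the seller price by 2: (22 − 1.6Q) − (14.3 + 2Q) = 2 → Q' = 1.5833.
ΔQ = 2.1389 − 1.5833 = 0.5556; the wedge equals the tax, 2.
Deadweight loss = ½ × 0.5556 × 2 = $0.56 thousand.

$0.56 thousand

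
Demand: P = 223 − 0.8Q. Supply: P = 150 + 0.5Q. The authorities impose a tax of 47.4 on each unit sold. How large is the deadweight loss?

Competitive equilibrium: 223 − 0.8Q = 150 + 0.5Q → Q* = 56.1538, P* = 178.0769.
With the tax, the buyer price exceeds the seller price by 47.4: (223 − 0.8Q) − (150 + 0.5Q) = 47.4 → Q' = 19.6923.
ΔQ = 56.1538 − 19.6923 = 36.4615; the wedge equals the tax, 47.4.
DWL = ½ × 36.4615 × 47.4 = 864.14.

864.14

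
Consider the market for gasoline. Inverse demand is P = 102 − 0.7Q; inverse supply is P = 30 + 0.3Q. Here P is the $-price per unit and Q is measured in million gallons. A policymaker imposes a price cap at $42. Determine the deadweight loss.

$512 million

Competitive equilibrium: 102 − 0.7Q = 30 + 0.3Q → Q* = 72, P* = 51.6.
At the ceiling P = 42, quantity supplied = (42 − 30)/0.3 = 40.
Willingness to pay at Q' = 40: 102 − 0.7·40 = 74.
ΔQ = 72 − 40 = 32; wedge = 74 − 42 = 32.
DWL = ½ × 32 × 32 = $512 million.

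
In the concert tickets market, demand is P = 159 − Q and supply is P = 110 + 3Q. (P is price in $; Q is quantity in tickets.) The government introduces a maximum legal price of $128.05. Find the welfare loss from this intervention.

$77.71

Competitive equilibrium: 159 − Q = 110 + 3Q → Q* = 12.25, P* = 146.75.
At the ceiling P = 128.05, quantity supplied = (128.05 − 110)/3 = 6.0167.
Willingness to pay at Q' = 6.0167: 159 − 1·6.0167 = 152.9833.
ΔQ = 12.25 − 6.0167 = 6.2333; wedge = 152.9833 − 128.05 = 24.9333.
Welfare loss = ½ × 6.2333 × 24.9333 = $77.71.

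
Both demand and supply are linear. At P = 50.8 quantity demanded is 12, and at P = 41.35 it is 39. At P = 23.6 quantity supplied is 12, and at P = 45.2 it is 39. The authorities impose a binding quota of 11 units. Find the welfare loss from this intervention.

Demand slope = (41.35 − 50.8)/(39 − 12) = −0.35, so P = 55 − 0.35Q.
Supply slope = (45.2 − 23.6)/(39 − 12) = 0.8, so P = 14 + 0.8Q.
Competitive equilibrium: 55 − 0.35Q = 14 + 0.8Q → Q* = 35.6522, P* = 42.5217.
At Q = 11: demand price = 55 − 0.35·11 = 51.15; supply price = 14 + 0.8·11 = 22.8.
ΔQ = 35.6522 − 11 = 24.6522; wedge = 51.15 − 22.8 = 28.35.
Deadweight loss = ½ × 24.6522 × 28.35 = 349.44.

349.44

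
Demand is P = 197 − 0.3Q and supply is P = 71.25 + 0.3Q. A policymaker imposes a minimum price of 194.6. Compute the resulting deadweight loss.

Competitive equilibrium: 197 − 0.3Q = 71.25 + 0.3Q → Q* = 209.5833, P* = 134.125.
At the floor P = 194.6, quantity demanded = (197 − 194.6)/0.3 = 8.
Sellers' marginal cost at Q' = 8: 71.25 + 0.3·8 = 73.65.
ΔQ = 209.5833 − 8 = 201.5833; wedge = 194.6 − 73.65 = 120.95.
Welfare loss = ½ × 201.5833 × 120.95 = 12190.75.

12190.75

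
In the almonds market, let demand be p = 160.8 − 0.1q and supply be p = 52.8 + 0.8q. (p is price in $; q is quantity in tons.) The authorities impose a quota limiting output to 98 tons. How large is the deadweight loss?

$217.80

Competitive equilibrium: 160.8 − 0.1q = 52.8 + 0.8q → q* = 120, p* = 148.8.
At q = 98: demand price = 160.8 − 0.1·98 = 151; supply price = 52.8 + 0.8·98 = 131.2.
Δq = 120 − 98 = 22; wedge = 151 − 131.2 = 19.8.
Deadweight loss = ½ × 22 × 19.8 = $217.80.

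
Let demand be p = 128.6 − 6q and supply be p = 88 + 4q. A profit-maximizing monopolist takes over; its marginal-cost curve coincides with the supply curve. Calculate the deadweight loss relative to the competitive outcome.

11.59

Competitive equilibrium: 128.6 − 6q = 88 + 4q → q* = 4.06, p* = 104.24.
Marginal revenue: MR = 128.6 − 12q. Set MR = MC: 128.6 − 12q = 88 + 4q → q_m = 2.5375.
Price p_m = 128.6 − 6·2.5375 = 113.375; MC(q_m) = 88 + 4·2.5375 = 98.15.
Competitive q* = 4.06, so Δq = 1.5225; wedge = 113.375 − 98.15 = 15.225.
DWL = ½ × 1.5225 × 15.225 = 11.59.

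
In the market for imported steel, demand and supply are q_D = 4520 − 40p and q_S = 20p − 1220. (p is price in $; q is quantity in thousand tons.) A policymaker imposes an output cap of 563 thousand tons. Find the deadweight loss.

In inverse form: demand p = 113 − 0.025q, supply p = 61 + 0.05q.
Competitive equilibrium: 113 − 0.025q = 61 + 0.05q → q* = 693.3333, p* = 95.6667.
At q = 563: demand price = 113 − 0.025·563 = 98.925; supply price = 61 + 0.05·563 = 89.15.
Δq = 693.3333 − 563 = 130.3333; wedge = 98.925 − 89.15 = 9.775.
The triangle = ½ × 130.3333 × 9.775 = $637 thousand.

$637 thousand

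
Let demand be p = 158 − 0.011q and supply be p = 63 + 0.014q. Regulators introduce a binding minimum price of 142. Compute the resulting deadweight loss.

68764.46

Competitive equilibrium: 158 − 0.011q = 63 + 0.014q → q* = 3800, p* = 116.2.
At the floor p = 142, quantity demanded = (158 − 142)/0.011 = 1454.54545.
Sellers' marginal cost at q' = 1454.54545: 63 + 0.014·1454.54545 = 83.36364.
Δq = 3800 − 1454.54545 = 2345.45455; wedge = 142 − 83.36364 = 58.63636.
Welfare loss = ½ × 2345.45455 × 58.63636 = 68764.46.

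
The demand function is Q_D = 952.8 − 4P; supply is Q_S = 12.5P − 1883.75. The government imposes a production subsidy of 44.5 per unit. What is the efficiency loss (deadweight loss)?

In inverse form: demand P = 238.2 − 0.25Q, supply P = 150.7 + 0.08Q.
Competitive equilibrium: 238.2 − 0.25Q = 150.7 + 0.08Q → Q* = 265.1515, P* = 171.9121.
The subsidy lowers effective supply by 44.5: P = 106.2 + 0.08Q.
New quantity: 238.2 − 0.25Q = 106.2 + 0.08Q → Q' = 400.
Overproduction ΔQ = 400 − 265.1515 = 134.8485; wedge = subsidy = 44.5.
The triangle = ½ × 134.8485 × 44.5 = 3000.38.

3000.38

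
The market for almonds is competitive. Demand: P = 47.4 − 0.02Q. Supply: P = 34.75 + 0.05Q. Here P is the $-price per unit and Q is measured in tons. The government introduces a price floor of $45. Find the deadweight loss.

Competitive equilibrium: 47.4 − 0.02Q = 34.75 + 0.05Q → Q* = 180.7143, P* = 43.7857.
At the floor P = 45, quantity demanded = (47.4 − 45)/0.02 = 120.
Sellers' marginal cost at Q' = 120: 34.75 + 0.05·120 = 40.75.
ΔQ = 180.7143 − 120 = 60.7143; wedge = 45 − 40.75 = 4.25.
Welfare loss = ½ × 60.7143 × 4.25 = $129.02.

$129.02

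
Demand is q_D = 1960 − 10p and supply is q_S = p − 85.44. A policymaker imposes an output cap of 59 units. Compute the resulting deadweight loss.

947.65

In inverse form: demand p = 196 − 0.1q, supply p = 85.44 + q.
Competitive equilibrium: 196 − 0.1q = 85.44 + q → q* = 100.5091, p* = 185.9491.
At q = 59: demand price = 196 − 0.1·59 = 190.1; supply price = 85.44 + 1·59 = 144.44.
Δq = 100.5091 − 59 = 41.5091; wedge = 190.1 − 144.44 = 45.66.
The triangle = ½ × 41.5091 × 45.66 = 947.65.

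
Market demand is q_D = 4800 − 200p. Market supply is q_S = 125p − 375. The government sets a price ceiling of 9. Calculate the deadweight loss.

In inverse form: demand p = 24 − 0.005q, supply p = 3 + 0.008q.
Competitive equilibrium: 24 − 0.005q = 3 + 0.008q → q* = 1615.3846, p* = 15.9231.
At the ceiling p = 9, quantity supplied = (9 − 3)/0.008 = 750.
Willingness to pay at q' = 750: 24 − 0.005·750 = 20.25.
Δq = 1615.3846 − 750 = 865.3846; wedge = 20.25 − 9 = 11.25.
Welfare loss = ½ × 865.3846 × 11.25 = 4867.79.

4867.79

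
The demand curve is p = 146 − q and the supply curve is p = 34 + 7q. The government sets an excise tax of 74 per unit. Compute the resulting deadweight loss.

Competitive equilibrium: 146 − q = 34 + 7q → q* = 14, p* = 132.
With the tax, the buyer price exceeds the seller price by 74: (146 − q) − (34 + 7q) = 74 → q' = 4.75.
Δq = 14 − 4.75 = 9.25; the wedge equals the tax, 74.
DWL = ½ × 9.25 × 74 = 342.25.

342.25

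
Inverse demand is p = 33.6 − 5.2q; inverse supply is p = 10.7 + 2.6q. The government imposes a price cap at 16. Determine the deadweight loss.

Competitive equilibrium: 33.6 − 5.2q = 10.7 + 2.6q → q* = 2.9359, p* = 18.3333.
At the ceiling p = 16, quantity supplied = (16 − 10.7)/2.6 = 2.0385.
Willingness to pay at q' = 2.0385: 33.6 − 5.2·2.0385 = 22.9998.
Δq = 2.9359 − 2.0385 = 0.8974; wedge = 22.9998 − 16 = 6.9998.
The triangle = ½ × 0.8974 × 6.9998 = 3.14.

3.14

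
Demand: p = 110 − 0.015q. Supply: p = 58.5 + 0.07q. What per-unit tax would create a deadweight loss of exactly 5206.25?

Competitive equilibrium: 110 − 0.015q = 58.5 + 0.07q → q* = 605.8824, p* = 100.9118.
A tax t gives Δq = t/0.085 and wedge t, so DWL = t²/0.17.
t²/0.17 = 5206.25 → t² = 885.0625 → t = 29.75.

29.75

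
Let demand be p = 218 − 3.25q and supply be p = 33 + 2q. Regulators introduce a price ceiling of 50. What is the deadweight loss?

Competitive equilibrium: 218 − 3.25q = 33 + 2q → q* = 35.2381, p* = 103.4762.
At the ceiling p = 50, quantity supplied = (50 − 33)/2 = 8.5.
Willingness to pay at q' = 8.5: 218 − 3.25·8.5 = 190.375.
Δq = 35.2381 − 8.5 = 26.7381; wedge = 190.375 − 50 = 140.375.
Welfare loss = ½ × 26.7381 × 140.375 = 1876.68.

1876.68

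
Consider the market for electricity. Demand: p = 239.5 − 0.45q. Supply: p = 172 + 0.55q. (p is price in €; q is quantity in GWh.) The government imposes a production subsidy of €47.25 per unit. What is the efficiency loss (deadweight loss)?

Competitive equilibrium: 239.5 − 0.45q = 172 + 0.55q → q* = 67.5, p* = 209.125.
The subsidy lowers effective supply by 47.25: p = 124.75 + 0.55q.
New quantity: 239.5 − 0.45q = 124.75 + 0.55q → q' = 114.75.
Overproduction Δq = 114.75 − 67.5 = 47.25; wedge = subsidy = 47.25.
The triangle = ½ × 47.25 × 47.25 = €1116.28.

€1116.28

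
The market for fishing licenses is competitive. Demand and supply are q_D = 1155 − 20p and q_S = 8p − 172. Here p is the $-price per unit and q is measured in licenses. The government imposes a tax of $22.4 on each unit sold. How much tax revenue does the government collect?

In inverse form: demand p = 57.75 − 0.05q, supply p = 21.5 + 0.125q.
Competitive equilibrium: 57.75 − 0.05q = 21.5 + 0.125q → q* = 207.1429, p* = 47.3929.
With the tax, the buyer price exceeds the seller price by 22.4: (57.75 − 0.05q) − (21.5 + 0.125q) = 22.4 → q' = 79.1429.
Tax revenue = 22.4 × 79.1429 = $1772.80.

$1772.80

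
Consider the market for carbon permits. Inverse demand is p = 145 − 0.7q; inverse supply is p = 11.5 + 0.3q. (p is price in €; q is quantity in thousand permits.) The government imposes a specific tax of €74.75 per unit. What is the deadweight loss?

€2793.78 thousand

Competitive equilibrium: 145 − 0.7q = 11.5 + 0.3q → q* = 133.5, p* = 51.55.
With the tax, the buyer price exceeds the seller price by 74.75: (145 − 0.7q) − (11.5 + 0.3q) = 74.75 → q' = 58.75.
Δq = 133.5 − 58.75 = 74.75; the wedge equals the tax, 74.75.
Welfare loss = ½ × 74.75 × 74.75 = €2793.78 thousand.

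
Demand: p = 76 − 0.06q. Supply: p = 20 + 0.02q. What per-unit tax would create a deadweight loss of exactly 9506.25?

Competitive equilibrium: 76 − 0.06q = 20 + 0.02q → q* = 700, p* = 34.
A tax t gives Δq = t/0.08 and wedge t, so DWL = t²/0.16.
t²/0.16 = 9506.25 → t² = 1521 → t = 39.

39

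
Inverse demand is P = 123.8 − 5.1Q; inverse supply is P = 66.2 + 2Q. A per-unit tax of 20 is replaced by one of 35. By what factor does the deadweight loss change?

Competitive equilibrium: 123.8 − 5.1Q = 66.2 + 2Q → Q* = 8.1127, P* = 82.4254.
For a per-unit tax t: ΔQ = t/7.1, so DWL = ½·t·(t/7.1) = t²/14.2.
At t = 20: DWL = 28.169. At t = 35: DWL = 86.268.
Ratio = (35/20)² = 3.0625.

3.0625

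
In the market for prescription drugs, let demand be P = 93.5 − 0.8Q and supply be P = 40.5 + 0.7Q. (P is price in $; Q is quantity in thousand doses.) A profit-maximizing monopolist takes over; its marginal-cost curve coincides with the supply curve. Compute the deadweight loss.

Competitive equilibrium: 93.5 − 0.8Q = 40.5 + 0.7Q → Q* = 35.3333, P* = 65.2333.
Marginal revenue: MR = 93.5 − 1.6Q. Set MR = MC: 93.5 − 1.6Q = 40.5 + 0.7Q → Q_m = 23.0435.
Price P_m = 93.5 − 0.8·23.0435 = 75.0652; MC(Q_m) = 40.5 + 0.7·23.0435 = 56.6305.
Competitive Q* = 35.3333, so ΔQ = 12.2898; wedge = 75.0652 − 56.6305 = 18.4347.
Welfare loss = ½ × 12.2898 × 18.4347 = $113.28 thousand.

$113.28 thousand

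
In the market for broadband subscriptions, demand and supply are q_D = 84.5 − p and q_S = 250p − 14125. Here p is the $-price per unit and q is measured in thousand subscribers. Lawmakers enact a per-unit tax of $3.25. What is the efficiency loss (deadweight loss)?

$5.26 thousand

In inverse form: demand p = 84.5 − q, supply p = 56.5 + 0.004q.
Competitive equilibrium: 84.5 − q = 56.5 + 0.004q → q* = 27.8884, p* = 56.6116.
With the tax, the buyer price exceeds the seller price by 3.25: (84.5 − q) − (56.5 + 0.004q) = 3.25 → q' = 24.6514.
Δq = 27.8884 − 24.6514 = 3.237; the wedge equals the tax, 3.25.
Welfare loss = ½ × 3.237 × 3.25 = $5.26 thousand.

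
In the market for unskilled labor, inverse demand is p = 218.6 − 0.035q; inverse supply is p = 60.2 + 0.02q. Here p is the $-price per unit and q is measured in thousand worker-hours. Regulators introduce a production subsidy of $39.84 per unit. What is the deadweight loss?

Competitive equilibrium: 218.6 − 0.035q = 60.2 + 0.02q → q* = 2880, p* = 117.8.
The subsidy lowers effective supply by 39.84: p = 20.36 + 0.02q.
New quantity: 218.6 − 0.035q = 20.36 + 0.02q → q' = 3604.3636.
Overproduction Δq = 3604.3636 − 2880 = 724.3636; wedge = subsidy = 39.84.
DWL = ½ × 724.3636 × 39.84 = $14429.32 thousand.

$14429.32 thousand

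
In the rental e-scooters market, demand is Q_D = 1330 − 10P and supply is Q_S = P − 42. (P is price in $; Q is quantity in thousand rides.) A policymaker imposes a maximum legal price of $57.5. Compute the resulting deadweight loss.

$2485.73 thousand

In inverse form: demand P = 133 − 0.1Q, supply P = 42 + Q.
Competitive equilibrium: 133 − 0.1Q = 42 + Q → Q* = 82.7273, P* = 124.7273.
At the ceiling P = 57.5, quantity supplied = (57.5 − 42)/1 = 15.5.
Willingness to pay at Q' = 15.5: 133 − 0.1·15.5 = 131.45.
ΔQ = 82.7273 − 15.5 = 67.2273; wedge = 131.45 − 57.5 = 73.95.
Deadweight loss = ½ × 67.2273 × 73.95 = $2485.73 thousand.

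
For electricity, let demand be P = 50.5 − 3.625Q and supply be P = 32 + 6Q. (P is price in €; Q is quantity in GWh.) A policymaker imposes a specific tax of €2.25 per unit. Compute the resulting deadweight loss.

€0.26

Competitive equilibrium: 50.5 − 3.625Q = 32 + 6Q → Q* = 1.9221, P* = 43.5325.
With the tax, the buyer price exceeds the seller price by 2.25: (50.5 − 3.625Q) − (32 + 6Q) = 2.25 → Q' = 1.6883.
ΔQ = 1.9221 − 1.6883 = 0.2338; the wedge equals the tax, 2.25.
The triangle = ½ × 0.2338 × 2.25 = €0.26.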